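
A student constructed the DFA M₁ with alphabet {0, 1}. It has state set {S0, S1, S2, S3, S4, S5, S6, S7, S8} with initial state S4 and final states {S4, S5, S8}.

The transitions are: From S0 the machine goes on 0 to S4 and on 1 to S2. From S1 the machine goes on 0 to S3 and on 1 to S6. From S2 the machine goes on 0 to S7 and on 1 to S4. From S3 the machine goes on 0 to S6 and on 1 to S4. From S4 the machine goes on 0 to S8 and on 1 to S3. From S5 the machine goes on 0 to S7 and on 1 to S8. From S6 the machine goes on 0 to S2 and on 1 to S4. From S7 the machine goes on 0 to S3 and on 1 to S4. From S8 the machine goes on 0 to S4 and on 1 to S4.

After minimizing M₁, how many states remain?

Reachable states from the start: {S2,S3,S4,S6,S7,S8}. Unreachable: {S0,S1,S5} — drop them.
Initial partition by acceptance: {S4,S8} | {S2,S3,S6,S7}.
Refine {S4,S8} on symbol 1: members go to different blocks, giving {S4} and {S8}.
Stable partition: {S4} | {S2,S3,S6,S7} | {S8} — 3 equivalence classes.

3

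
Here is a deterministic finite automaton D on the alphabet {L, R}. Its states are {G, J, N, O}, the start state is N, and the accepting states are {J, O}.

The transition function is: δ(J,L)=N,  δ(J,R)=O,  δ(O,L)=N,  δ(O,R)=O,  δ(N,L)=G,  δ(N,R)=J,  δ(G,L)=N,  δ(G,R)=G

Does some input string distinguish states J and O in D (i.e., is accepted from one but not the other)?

No

P0 = {J,O} | {G,N}.
Split {G,N} by δ(·,R) → {N} and {G}.
The partition is now stable with 3 blocks: {J,O} | {N} | {G}.
J and O lie in the same block of the stable partition, so they are equivalent — no string distinguishes them.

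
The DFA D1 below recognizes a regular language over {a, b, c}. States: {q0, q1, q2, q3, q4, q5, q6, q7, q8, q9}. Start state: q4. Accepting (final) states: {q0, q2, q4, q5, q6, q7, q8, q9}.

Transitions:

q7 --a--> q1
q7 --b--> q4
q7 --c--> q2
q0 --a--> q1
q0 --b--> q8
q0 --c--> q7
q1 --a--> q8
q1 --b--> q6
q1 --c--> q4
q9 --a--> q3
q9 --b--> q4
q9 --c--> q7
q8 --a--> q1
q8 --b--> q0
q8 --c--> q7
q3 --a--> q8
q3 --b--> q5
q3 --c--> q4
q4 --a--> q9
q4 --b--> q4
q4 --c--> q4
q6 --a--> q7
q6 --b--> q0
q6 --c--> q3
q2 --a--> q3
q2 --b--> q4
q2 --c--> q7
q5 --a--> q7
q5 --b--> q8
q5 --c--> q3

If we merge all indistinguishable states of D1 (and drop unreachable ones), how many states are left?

5

Every state is reachable, so we keep all 10.
Initial partition by acceptance: {q0,q2,q4,q5,q6,q7,q8,q9} | {q1,q3}.
Split {q0,q2,q4,q5,q6,q7,q8,q9} by δ(·,a) → {q0,q2,q7,q8,q9} and {q4,q5,q6}.
Split {q0,q2,q7,q8,q9} by δ(·,b) → {q2,q7,q9} and {q0,q8}.
Split {q4,q5,q6} by δ(·,b) → {q5,q6} and {q4}.
Stable partition: {q2,q7,q9} | {q1,q3} | {q5,q6} | {q0,q8} | {q4} — 5 equivalence classes.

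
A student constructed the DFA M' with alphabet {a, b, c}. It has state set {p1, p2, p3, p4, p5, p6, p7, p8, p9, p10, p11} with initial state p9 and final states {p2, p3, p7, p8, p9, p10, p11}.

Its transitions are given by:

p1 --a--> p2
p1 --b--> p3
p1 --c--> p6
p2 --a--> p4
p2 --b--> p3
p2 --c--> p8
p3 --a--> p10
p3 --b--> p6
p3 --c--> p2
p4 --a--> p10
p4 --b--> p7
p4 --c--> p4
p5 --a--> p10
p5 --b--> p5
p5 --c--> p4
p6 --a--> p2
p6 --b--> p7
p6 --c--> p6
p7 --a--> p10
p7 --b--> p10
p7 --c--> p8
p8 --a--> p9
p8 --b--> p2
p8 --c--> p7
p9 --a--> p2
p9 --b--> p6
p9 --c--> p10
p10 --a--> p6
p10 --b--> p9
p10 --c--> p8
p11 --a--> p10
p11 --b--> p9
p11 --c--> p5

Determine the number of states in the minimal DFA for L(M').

Reachable states from the start: {p2,p3,p4,p6,p7,p8,p9,p10}. Unreachable: {p1,p5,p11} — drop them.
Start with accepting vs non-accepting: {p2,p3,p7,p8,p9,p10} | {p4,p6}.
Split {p2,p3,p7,p8,p9,p10} by δ(·,a) → {p3,p7,p8,p9} and {p2,p10}.
Refine {p3,p7,p8,p9} on symbol a: members go to different blocks, giving {p3,p7,p9} and {p8}.
Split {p3,p7,p9} by δ(·,b) → {p3,p9} and {p7}.
No further refinement is possible. Final partition (5 blocks): {p3,p9} | {p4,p6} | {p2,p10} | {p8} | {p7}.

5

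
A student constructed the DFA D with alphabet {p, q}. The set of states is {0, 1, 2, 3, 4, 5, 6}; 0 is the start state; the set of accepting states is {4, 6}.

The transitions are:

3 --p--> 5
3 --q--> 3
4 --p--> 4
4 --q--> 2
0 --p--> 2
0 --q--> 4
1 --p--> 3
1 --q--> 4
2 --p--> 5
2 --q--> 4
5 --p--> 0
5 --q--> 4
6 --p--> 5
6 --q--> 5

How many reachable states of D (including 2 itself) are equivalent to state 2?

3

Reachable states from the start: {0,2,4,5}. Unreachable: {1,3,6} — drop them.
Start with accepting vs non-accepting: {4} | {0,2,5}.
The partition is now stable with 2 blocks: {4} | {0,2,5}.
The equivalence class containing 2 is {0,2,5}, of size 3.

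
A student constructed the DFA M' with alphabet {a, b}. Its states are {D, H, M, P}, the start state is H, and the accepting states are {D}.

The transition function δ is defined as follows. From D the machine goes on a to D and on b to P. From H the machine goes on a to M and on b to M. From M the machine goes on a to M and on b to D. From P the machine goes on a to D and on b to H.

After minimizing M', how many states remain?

Every state is reachable, so we keep all 4.
Start with accepting vs non-accepting: {D} | {H,M,P}.
Split {H,M,P} by δ(·,a) → {H,M} and {P}.
Split {H,M} by δ(·,b) → {M} and {H}.
The partition is now stable with 4 blocks: {D} | {M} | {P} | {H}.

4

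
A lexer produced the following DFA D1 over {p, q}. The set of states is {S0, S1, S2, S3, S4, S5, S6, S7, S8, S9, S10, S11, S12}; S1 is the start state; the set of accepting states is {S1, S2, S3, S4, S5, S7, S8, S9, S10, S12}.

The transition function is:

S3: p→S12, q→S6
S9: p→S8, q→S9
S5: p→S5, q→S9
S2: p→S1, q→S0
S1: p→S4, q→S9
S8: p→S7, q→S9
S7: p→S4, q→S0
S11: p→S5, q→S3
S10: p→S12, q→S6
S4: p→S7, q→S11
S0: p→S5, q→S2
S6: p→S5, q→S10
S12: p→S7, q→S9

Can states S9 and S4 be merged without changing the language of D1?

All states are reachable from the start state.
Initial partition by acceptance: {S1,S2,S3,S4,S5,S7,S8,S9,S10,S12} | {S0,S6,S11}.
On input q, block {S1,S2,S3,S4,S5,S7,S8,S9,S10,S12} splits into {S1,S5,S8,S9,S12} and {S2,S3,S4,S7,S10}.
On input p, block {S1,S5,S8,S9,S12} splits into {S1,S8,S12} and {S5,S9}.
On input p, block {S2,S3,S4,S7,S10} splits into {S2,S3,S10} and {S4,S7}.
Refine {S5,S9} on symbol p: members go to different blocks, giving {S5} and {S9}.
The partition is now stable with 6 blocks: {S1,S8,S12} | {S0,S6,S11} | {S2,S3,S10} | {S5} | {S4,S7} | {S9}.
S9 and S4 end up in different blocks, so they are distinguishable. For instance, the string 'q' is accepted from only S9.

No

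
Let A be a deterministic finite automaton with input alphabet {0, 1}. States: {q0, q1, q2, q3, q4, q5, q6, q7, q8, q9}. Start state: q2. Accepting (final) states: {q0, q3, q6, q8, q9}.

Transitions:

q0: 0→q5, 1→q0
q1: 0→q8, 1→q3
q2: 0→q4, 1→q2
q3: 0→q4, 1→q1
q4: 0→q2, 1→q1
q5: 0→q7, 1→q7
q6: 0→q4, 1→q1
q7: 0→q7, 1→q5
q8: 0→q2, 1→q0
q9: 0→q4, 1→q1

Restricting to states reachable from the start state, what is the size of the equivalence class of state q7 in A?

2

First remove the unreachable states {q6,q9}; 8 states remain.
P0 = {q0,q3,q8} | {q1,q2,q4,q5,q7}.
On input 1, block {q0,q3,q8} splits into {q0,q8} and {q3}.
Refine {q1,q2,q4,q5,q7} on symbol 0: members go to different blocks, giving {q2,q4,q5,q7} and {q1}.
Refine {q2,q4,q5,q7} on symbol 1: members go to different blocks, giving {q2,q5,q7} and {q4}.
Refine {q2,q5,q7} on symbol 0: members go to different blocks, giving {q5,q7} and {q2}.
Split {q0,q8} by δ(·,0) → {q0} and {q8}.
The partition is now stable with 7 blocks: {q0} | {q5,q7} | {q3} | {q1} | {q4} | {q2} | {q8}.
The equivalence class containing q7 is {q5,q7}, of size 2.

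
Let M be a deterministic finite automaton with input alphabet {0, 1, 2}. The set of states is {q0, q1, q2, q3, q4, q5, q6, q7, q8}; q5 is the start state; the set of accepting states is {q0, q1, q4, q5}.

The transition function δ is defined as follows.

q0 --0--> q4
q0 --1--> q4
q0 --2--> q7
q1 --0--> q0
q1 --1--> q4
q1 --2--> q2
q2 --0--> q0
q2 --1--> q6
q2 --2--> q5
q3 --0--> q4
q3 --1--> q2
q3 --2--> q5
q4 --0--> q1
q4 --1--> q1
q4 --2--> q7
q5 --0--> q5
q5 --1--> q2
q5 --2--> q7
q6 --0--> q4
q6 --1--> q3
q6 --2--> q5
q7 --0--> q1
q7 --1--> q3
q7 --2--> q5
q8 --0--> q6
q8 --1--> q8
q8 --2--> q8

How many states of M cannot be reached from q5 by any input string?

Starting at q5 and following transitions, the reachable set is {q0, q1, q2, q3, q4, q5, q6, q7}. That leaves q8 unreachable — 1 in total.

1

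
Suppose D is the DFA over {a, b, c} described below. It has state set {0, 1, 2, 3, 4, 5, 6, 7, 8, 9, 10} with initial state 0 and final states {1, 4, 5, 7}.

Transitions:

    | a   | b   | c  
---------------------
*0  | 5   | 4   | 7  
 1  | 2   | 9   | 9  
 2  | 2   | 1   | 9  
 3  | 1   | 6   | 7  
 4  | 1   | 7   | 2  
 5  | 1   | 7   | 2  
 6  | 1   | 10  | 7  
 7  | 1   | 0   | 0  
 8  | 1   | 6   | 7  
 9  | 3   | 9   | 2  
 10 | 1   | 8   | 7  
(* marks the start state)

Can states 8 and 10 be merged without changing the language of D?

Start with accepting vs non-accepting: {1,4,5,7} | {0,2,3,6,8,9,10}.
Refine {1,4,5,7} on symbol a: members go to different blocks, giving {4,5,7} and {1}.
Refine {4,5,7} on symbol b: members go to different blocks, giving {4,5} and {7}.
Split {0,2,3,6,8,9,10} by δ(·,a) → {3,6,8,10} and {2,9} and {0}.
Split {2,9} by δ(·,a) → {2} and {9}.
The partition is now stable with 7 blocks: {4,5} | {3,6,8,10} | {1} | {7} | {2} | {0} | {9}.
8 and 10 lie in the same block of the stable partition, so they are equivalent — no string distinguishes them.

Yes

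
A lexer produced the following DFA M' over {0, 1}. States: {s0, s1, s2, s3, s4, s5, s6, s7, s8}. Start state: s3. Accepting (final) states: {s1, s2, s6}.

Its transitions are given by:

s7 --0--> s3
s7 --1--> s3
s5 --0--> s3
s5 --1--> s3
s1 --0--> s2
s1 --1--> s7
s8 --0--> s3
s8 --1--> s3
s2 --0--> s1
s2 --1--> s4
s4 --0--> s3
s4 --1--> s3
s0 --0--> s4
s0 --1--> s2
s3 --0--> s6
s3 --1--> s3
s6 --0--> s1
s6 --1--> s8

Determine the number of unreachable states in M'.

2

BFS from s3 reaches {s1, s2, s3, s4, s6, s7, s8}; the 2 state(s) s0, s5 are never visited.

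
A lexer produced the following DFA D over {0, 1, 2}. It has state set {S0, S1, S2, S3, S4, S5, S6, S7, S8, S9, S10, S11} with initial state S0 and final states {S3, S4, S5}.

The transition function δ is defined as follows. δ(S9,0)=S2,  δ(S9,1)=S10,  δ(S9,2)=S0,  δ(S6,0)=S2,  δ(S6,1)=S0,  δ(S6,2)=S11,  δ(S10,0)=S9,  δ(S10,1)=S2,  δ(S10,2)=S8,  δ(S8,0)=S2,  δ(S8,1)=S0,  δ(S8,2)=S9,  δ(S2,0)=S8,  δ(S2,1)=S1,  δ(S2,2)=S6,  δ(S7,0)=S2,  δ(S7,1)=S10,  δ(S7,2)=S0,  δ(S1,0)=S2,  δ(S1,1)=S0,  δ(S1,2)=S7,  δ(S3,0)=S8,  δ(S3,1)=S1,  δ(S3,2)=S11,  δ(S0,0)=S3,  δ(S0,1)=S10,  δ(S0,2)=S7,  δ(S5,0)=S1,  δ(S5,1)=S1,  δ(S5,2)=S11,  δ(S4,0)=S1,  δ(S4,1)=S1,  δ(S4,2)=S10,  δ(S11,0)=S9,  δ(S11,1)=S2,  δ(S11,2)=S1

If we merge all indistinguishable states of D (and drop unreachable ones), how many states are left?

7

Reachable states from the start: {S0,S1,S2,S3,S6,S7,S8,S9,S10,S11}. Unreachable: {S4,S5} — drop them.
Initial partition by acceptance: {S3} | {S0,S1,S2,S6,S7,S8,S9,S10,S11}.
On input 0, block {S0,S1,S2,S6,S7,S8,S9,S10,S11} splits into {S1,S2,S6,S7,S8,S9,S10,S11} and {S0}.
On input 1, block {S1,S2,S6,S7,S8,S9,S10,S11} splits into {S2,S7,S9,S10,S11} and {S1,S6,S8}.
On input 0, block {S2,S7,S9,S10,S11} splits into {S7,S9,S10,S11} and {S2}.
Split {S7,S9,S10,S11} by δ(·,0) → {S7,S9} and {S10,S11}.
Refine {S1,S6,S8} on symbol 2: members go to different blocks, giving {S1,S8} and {S6}.
Stable partition: {S3} | {S7,S9} | {S0} | {S1,S8} | {S2} | {S10,S11} | {S6} — 7 equivalence classes.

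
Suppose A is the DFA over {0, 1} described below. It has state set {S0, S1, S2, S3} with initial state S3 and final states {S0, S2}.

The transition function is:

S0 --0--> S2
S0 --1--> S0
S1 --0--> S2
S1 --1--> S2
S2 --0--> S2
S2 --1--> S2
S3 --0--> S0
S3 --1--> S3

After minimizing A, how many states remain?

2

States {S1} cannot be reached from the start state, so discard them.
P0 = {S0,S2} | {S3}.
No further refinement is possible. Final partition (2 blocks): {S0,S2} | {S3}.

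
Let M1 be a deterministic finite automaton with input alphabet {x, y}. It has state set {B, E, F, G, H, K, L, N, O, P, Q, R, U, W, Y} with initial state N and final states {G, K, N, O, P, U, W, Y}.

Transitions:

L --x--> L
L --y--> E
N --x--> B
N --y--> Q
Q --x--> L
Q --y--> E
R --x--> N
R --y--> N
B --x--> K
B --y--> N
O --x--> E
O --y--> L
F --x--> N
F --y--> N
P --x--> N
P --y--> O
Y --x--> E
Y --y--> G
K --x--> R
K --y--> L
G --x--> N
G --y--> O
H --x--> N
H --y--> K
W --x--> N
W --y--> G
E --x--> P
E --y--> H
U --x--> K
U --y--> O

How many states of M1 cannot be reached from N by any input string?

Starting at N and following transitions, the reachable set is {B, E, H, K, L, N, O, P, Q, R}. That leaves F, G, U, W, Y unreachable — 5 in total.

5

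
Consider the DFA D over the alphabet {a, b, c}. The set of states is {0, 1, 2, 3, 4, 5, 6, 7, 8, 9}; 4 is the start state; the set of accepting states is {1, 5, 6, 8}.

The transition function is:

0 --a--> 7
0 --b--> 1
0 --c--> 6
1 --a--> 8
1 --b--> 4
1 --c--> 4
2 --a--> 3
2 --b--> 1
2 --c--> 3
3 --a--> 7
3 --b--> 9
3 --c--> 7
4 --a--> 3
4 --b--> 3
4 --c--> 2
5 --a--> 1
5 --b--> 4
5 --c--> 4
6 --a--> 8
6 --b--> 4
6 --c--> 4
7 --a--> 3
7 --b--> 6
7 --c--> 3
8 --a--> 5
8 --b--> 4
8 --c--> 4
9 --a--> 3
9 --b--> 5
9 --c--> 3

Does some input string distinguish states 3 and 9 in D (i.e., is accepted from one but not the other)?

First remove the unreachable states {0}; 9 states remain.
Start with accepting vs non-accepting: {1,5,6,8} | {2,3,4,7,9}.
On input b, block {2,3,4,7,9} splits into {2,7,9} and {3,4}.
On input a, block {3,4} splits into {3} and {4}.
Stable partition: {1,5,6,8} | {2,7,9} | {3} | {4} — 4 equivalence classes.
3 and 9 end up in different blocks, so they are distinguishable. For instance, the string 'b' is accepted from only 9.

Yes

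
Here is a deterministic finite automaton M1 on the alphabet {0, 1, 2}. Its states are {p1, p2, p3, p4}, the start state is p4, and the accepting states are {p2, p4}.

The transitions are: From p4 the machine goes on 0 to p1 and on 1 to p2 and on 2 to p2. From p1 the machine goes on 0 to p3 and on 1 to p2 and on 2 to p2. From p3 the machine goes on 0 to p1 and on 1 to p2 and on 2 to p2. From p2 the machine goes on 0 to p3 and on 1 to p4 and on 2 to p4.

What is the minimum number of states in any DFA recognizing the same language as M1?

All states are reachable from the start state.
Start with accepting vs non-accepting: {p2,p4} | {p1,p3}.
The partition is now stable with 2 blocks: {p2,p4} | {p1,p3}.

2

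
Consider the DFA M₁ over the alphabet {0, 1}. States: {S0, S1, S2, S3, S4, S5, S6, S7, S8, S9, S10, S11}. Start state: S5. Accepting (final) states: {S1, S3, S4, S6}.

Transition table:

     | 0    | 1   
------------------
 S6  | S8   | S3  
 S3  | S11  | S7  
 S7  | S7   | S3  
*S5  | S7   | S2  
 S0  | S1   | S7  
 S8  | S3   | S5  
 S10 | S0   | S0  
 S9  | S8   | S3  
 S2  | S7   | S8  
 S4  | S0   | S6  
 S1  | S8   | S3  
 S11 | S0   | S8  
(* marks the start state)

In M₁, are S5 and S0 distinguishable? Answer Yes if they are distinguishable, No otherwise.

Yes

Reachable states from the start: {S0,S1,S2,S3,S5,S7,S8,S11}. Unreachable: {S4,S6,S9,S10} — drop them.
Start with accepting vs non-accepting: {S1,S3} | {S0,S2,S5,S7,S8,S11}.
On input 1, block {S1,S3} splits into {S1} and {S3}.
On input 0, block {S0,S2,S5,S7,S8,S11} splits into {S2,S5,S7,S11} and {S0} and {S8}.
Split {S2,S5,S7,S11} by δ(·,0) → {S2,S5,S7} and {S11}.
Refine {S2,S5,S7} on symbol 1: members go to different blocks, giving {S2} and {S5} and {S7}.
Stable partition: {S1} | {S2} | {S3} | {S0} | {S8} | {S11} | {S5} | {S7} — 8 equivalence classes.
S5 and S0 end up in different blocks, so they are distinguishable. For instance, the string '0' is accepted from only S0.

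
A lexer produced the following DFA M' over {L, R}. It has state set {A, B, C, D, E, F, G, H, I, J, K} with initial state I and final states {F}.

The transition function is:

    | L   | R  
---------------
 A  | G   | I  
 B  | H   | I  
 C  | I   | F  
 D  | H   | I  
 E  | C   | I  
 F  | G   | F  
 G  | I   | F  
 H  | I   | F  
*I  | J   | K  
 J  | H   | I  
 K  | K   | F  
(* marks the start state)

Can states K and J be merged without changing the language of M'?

No

States {A,B,C,D,E} cannot be reached from the start state, so discard them.
Initial partition by acceptance: {F} | {G,H,I,J,K}.
Split {G,H,I,J,K} by δ(·,R) → {G,H,K} and {I,J}.
Split {G,H,K} by δ(·,L) → {G,H} and {K}.
Split {I,J} by δ(·,L) → {I} and {J}.
The partition is now stable with 5 blocks: {F} | {G,H} | {I} | {K} | {J}.
K and J end up in different blocks, so they are distinguishable. For instance, the string 'R' is accepted from only K.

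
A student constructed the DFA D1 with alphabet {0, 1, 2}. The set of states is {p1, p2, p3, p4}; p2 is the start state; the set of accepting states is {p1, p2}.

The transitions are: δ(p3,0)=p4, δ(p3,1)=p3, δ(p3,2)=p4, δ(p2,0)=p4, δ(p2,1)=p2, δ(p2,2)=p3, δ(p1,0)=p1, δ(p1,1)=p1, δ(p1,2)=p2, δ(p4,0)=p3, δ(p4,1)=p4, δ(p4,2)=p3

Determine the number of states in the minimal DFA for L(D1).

Reachable states from the start: {p2,p3,p4}. Unreachable: {p1} — drop them.
Initial partition by acceptance: {p2} | {p3,p4}.
Stable partition: {p2} | {p3,p4} — 2 equivalence classes.

2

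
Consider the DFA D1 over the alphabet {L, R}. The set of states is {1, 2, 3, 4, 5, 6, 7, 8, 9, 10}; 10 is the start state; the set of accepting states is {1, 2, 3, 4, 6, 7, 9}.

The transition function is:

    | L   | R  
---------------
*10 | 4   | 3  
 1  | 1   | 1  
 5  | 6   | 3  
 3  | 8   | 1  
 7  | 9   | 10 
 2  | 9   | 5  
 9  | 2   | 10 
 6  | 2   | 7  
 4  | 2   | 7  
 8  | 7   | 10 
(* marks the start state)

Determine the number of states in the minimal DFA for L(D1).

Initial partition by acceptance: {1,2,3,4,6,7,9} | {5,8,10}.
Refine {1,2,3,4,6,7,9} on symbol L: members go to different blocks, giving {1,2,4,6,7,9} and {3}.
On input R, block {1,2,4,6,7,9} splits into {1,4,6} and {2,7,9}.
Split {1,4,6} by δ(·,L) → {4,6} and {1}.
Split {5,8,10} by δ(·,L) → {5,10} and {8}.
No further refinement is possible. Final partition (6 blocks): {4,6} | {5,10} | {3} | {2,7,9} | {1} | {8}.

6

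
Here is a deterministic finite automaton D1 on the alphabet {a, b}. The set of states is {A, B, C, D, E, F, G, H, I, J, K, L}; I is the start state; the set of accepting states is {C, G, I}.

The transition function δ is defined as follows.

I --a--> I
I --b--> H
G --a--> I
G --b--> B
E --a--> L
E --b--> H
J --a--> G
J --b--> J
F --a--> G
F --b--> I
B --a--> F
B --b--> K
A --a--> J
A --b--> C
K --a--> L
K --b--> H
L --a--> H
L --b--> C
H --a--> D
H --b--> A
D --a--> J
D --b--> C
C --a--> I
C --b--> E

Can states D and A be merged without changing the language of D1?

Initial partition by acceptance: {C,G,I} | {A,B,D,E,F,H,J,K,L}.
Refine {A,B,D,E,F,H,J,K,L} on symbol a: members go to different blocks, giving {A,B,D,E,H,K,L} and {F,J}.
On input a, block {A,B,D,E,H,K,L} splits into {E,H,K,L} and {A,B,D}.
Split {C,G,I} by δ(·,b) → {C,I} and {G}.
Refine {E,H,K,L} on symbol a: members go to different blocks, giving {E,K,L} and {H}.
Split {C,I} by δ(·,b) → {C} and {I}.
On input a, block {E,K,L} splits into {E,K} and {L}.
Split {F,J} by δ(·,b) → {F} and {J}.
Split {A,B,D} by δ(·,a) → {A,D} and {B}.
Stable partition: {C} | {E,K} | {F} | {A,D} | {G} | {H} | {I} | {L} | {J} | {B} — 10 equivalence classes.
D and A lie in the same block of the stable partition, so they are equivalent — no string distinguishes them.

Yes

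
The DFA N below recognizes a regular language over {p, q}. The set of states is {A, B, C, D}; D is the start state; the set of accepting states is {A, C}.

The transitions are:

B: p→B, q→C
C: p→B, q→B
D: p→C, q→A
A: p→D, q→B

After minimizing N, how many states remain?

4

All states are reachable from the start state.
Initial partition by acceptance: {A,C} | {B,D}.
On input p, block {B,D} splits into {B} and {D}.
Split {A,C} by δ(·,p) → {A} and {C}.
No further refinement is possible. Final partition (4 blocks): {A} | {B} | {D} | {C}.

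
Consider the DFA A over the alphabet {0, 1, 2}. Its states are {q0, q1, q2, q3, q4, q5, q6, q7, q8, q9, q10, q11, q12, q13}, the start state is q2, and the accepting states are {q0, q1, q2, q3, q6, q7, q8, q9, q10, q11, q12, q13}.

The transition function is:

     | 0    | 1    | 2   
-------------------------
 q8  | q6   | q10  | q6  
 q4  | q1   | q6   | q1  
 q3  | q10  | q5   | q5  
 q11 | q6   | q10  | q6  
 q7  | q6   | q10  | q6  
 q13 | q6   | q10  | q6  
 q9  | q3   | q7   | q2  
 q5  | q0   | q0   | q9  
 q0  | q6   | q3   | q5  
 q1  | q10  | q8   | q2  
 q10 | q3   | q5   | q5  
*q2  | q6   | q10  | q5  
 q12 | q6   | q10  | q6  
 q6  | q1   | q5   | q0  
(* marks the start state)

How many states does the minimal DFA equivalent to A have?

6

First remove the unreachable states {q4,q11,q12,q13}; 10 states remain.
P0 = {q0,q1,q2,q3,q6,q7,q8,q9,q10} | {q5}.
Split {q0,q1,q2,q3,q6,q7,q8,q9,q10} by δ(·,1) → {q0,q1,q2,q7,q8,q9} and {q3,q6,q10}.
On input 1, block {q0,q1,q2,q7,q8,q9} splits into {q0,q2,q7,q8} and {q1,q9}.
Split {q0,q2,q7,q8} by δ(·,2) → {q0,q2} and {q7,q8}.
Split {q3,q6,q10} by δ(·,0) → {q3,q10} and {q6}.
The partition is now stable with 6 blocks: {q0,q2} | {q5} | {q3,q10} | {q1,q9} | {q7,q8} | {q6}.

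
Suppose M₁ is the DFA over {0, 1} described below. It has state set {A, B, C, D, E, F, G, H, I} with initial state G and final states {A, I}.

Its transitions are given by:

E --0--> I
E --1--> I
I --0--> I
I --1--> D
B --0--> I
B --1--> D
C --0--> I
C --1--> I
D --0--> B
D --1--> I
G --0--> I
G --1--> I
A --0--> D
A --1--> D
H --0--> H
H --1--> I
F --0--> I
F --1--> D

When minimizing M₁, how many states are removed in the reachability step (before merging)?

No path from G leads to A, C, E, F, H; the other 4 states are all reachable.

5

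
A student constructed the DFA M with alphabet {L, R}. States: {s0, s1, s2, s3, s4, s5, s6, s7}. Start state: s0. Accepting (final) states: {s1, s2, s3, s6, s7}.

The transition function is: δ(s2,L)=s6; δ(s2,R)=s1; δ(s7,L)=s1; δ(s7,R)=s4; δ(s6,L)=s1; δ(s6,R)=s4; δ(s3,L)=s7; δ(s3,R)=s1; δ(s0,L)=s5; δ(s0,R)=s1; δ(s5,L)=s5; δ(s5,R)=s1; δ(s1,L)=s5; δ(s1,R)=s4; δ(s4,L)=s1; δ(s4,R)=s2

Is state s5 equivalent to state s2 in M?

Reachable states from the start: {s0,s1,s2,s4,s5,s6}. Unreachable: {s3,s7} — drop them.
Initial partition by acceptance: {s1,s2,s6} | {s0,s4,s5}.
On input L, block {s1,s2,s6} splits into {s2,s6} and {s1}.
Refine {s2,s6} on symbol L: members go to different blocks, giving {s2} and {s6}.
Refine {s0,s4,s5} on symbol L: members go to different blocks, giving {s0,s5} and {s4}.
Stable partition: {s2} | {s0,s5} | {s1} | {s6} | {s4} — 5 equivalence classes.
s5 and s2 end up in different blocks, so they are distinguishable. For instance, the string 'ε' is accepted from only s2.

No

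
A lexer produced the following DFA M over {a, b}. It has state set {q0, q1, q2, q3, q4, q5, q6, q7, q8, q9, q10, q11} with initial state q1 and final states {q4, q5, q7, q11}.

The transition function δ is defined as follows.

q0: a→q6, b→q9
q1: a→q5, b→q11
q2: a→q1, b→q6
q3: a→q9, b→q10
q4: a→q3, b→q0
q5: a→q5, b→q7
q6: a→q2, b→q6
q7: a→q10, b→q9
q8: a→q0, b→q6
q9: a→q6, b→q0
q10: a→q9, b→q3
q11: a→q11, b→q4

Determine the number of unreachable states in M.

Starting at q1 and following transitions, the reachable set is {q0, q1, q2, q3, q4, q5, q6, q7, q9, q10, q11}. That leaves q8 unreachable — 1 in total.

1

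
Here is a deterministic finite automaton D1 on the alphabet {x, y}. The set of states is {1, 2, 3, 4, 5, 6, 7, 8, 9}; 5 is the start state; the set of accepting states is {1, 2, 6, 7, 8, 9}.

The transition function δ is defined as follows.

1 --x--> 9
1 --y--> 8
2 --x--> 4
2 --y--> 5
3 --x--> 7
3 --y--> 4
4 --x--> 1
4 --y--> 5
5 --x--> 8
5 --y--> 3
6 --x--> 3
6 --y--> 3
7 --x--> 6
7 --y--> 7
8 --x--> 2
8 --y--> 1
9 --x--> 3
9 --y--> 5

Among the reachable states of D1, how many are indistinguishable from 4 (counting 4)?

P0 = {1,2,6,7,8,9} | {3,4,5}.
Refine {1,2,6,7,8,9} on symbol x: members go to different blocks, giving {1,7,8} and {2,6,9}.
No further refinement is possible. Final partition (3 blocks): {1,7,8} | {3,4,5} | {2,6,9}.
The equivalence class containing 4 is {3,4,5}, of size 3.

3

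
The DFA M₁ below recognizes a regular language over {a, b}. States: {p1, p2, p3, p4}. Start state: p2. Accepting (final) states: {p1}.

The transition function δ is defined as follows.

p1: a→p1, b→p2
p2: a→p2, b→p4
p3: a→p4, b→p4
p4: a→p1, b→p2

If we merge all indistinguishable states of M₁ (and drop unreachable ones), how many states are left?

3

Reachable states from the start: {p1,p2,p4}. Unreachable: {p3} — drop them.
Initial partition by acceptance: {p1} | {p2,p4}.
On input a, block {p2,p4} splits into {p2} and {p4}.
The partition is now stable with 3 blocks: {p1} | {p2} | {p4}.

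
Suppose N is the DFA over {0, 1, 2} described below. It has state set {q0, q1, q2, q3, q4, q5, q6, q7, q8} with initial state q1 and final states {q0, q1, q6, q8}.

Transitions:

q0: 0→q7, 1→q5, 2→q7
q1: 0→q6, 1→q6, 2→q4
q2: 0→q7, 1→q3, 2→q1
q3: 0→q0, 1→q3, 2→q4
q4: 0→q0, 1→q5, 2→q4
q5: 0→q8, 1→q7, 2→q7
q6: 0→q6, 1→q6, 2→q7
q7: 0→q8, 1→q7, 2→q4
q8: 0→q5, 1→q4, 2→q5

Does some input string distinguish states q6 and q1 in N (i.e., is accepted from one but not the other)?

No

States {q2,q3} cannot be reached from the start state, so discard them.
Initial partition by acceptance: {q0,q1,q6,q8} | {q4,q5,q7}.
On input 0, block {q0,q1,q6,q8} splits into {q0,q8} and {q1,q6}.
The partition is now stable with 3 blocks: {q0,q8} | {q4,q5,q7} | {q1,q6}.
q6 and q1 lie in the same block of the stable partition, so they are equivalent — no string distinguishes them.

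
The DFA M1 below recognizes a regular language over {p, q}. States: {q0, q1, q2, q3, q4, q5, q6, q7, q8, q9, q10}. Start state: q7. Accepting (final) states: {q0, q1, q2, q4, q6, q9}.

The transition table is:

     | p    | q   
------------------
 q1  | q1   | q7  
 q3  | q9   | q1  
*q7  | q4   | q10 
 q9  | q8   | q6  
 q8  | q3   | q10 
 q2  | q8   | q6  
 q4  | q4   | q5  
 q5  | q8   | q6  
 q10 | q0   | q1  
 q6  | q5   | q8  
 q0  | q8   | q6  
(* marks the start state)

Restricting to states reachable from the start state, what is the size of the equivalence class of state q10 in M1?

Reachable states from the start: {q0,q1,q3,q4,q5,q6,q7,q8,q9,q10}. Unreachable: {q2} — drop them.
Initial partition by acceptance: {q0,q1,q4,q6,q9} | {q3,q5,q7,q8,q10}.
Split {q0,q1,q4,q6,q9} by δ(·,p) → {q0,q6,q9} and {q1,q4}.
Split {q0,q6,q9} by δ(·,q) → {q0,q9} and {q6}.
On input p, block {q3,q5,q7,q8,q10} splits into {q3,q10} and {q5,q8} and {q7}.
Split {q1,q4} by δ(·,q) → {q1} and {q4}.
Split {q5,q8} by δ(·,p) → {q5} and {q8}.
No further refinement is possible. Final partition (8 blocks): {q0,q9} | {q3,q10} | {q1} | {q6} | {q5} | {q7} | {q4} | {q8}.
State q10 belongs to the block {q3,q10}, which has 2 states.

2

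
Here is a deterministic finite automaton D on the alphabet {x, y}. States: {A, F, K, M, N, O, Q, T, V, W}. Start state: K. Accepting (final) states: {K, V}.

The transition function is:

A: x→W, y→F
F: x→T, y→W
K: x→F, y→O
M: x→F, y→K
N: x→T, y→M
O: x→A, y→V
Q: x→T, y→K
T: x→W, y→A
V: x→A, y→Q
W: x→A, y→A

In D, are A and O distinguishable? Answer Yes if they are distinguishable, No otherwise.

Yes

First remove the unreachable states {M,N}; 8 states remain.
Start with accepting vs non-accepting: {K,V} | {A,F,O,Q,T,W}.
Split {A,F,O,Q,T,W} by δ(·,y) → {A,F,T,W} and {O,Q}.
The partition is now stable with 3 blocks: {K,V} | {A,F,T,W} | {O,Q}.
A and O end up in different blocks, so they are distinguishable. For instance, the string 'y' is accepted from only O.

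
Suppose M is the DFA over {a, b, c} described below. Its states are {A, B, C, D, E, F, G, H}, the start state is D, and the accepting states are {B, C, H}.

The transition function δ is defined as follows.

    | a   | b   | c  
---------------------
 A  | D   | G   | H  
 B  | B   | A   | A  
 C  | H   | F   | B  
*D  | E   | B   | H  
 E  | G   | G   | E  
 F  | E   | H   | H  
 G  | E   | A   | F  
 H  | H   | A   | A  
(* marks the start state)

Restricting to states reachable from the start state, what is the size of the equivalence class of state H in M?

States {C} cannot be reached from the start state, so discard them.
P0 = {B,H} | {A,D,E,F,G}.
On input b, block {A,D,E,F,G} splits into {A,E,G} and {D,F}.
Refine {A,E,G} on symbol a: members go to different blocks, giving {E,G} and {A}.
On input b, block {E,G} splits into {E} and {G}.
No further refinement is possible. Final partition (5 blocks): {B,H} | {E} | {D,F} | {A} | {G}.
The equivalence class containing H is {B,H}, of size 2.

2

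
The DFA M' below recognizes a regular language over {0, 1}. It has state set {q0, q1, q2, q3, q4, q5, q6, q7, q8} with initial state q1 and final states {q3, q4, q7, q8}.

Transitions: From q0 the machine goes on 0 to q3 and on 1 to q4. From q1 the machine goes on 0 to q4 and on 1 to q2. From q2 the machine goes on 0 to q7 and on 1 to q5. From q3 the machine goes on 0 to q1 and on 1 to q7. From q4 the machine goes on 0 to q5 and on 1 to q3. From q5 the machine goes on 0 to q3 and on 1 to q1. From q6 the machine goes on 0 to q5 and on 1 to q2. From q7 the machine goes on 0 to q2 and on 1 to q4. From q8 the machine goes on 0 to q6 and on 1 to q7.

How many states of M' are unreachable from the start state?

No path from q1 leads to q0, q6, q8; the other 6 states are all reachable.

3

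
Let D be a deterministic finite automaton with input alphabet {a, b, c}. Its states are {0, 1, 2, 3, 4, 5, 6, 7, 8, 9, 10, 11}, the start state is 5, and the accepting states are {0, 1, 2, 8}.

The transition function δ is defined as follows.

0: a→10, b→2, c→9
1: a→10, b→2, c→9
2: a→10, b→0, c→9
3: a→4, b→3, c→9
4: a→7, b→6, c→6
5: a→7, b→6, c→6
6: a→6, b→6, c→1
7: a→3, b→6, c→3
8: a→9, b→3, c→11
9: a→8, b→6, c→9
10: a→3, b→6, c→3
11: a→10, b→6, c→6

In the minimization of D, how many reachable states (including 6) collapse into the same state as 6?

1

Every state is reachable, so we keep all 12.
P0 = {0,1,2,8} | {3,4,5,6,7,9,10,11}.
On input b, block {0,1,2,8} splits into {0,1,2} and {8}.
Refine {3,4,5,6,7,9,10,11} on symbol a: members go to different blocks, giving {3,4,5,6,7,10,11} and {9}.
On input c, block {3,4,5,6,7,10,11} splits into {4,5,7,10,11} and {3} and {6}.
Split {4,5,7,10,11} by δ(·,a) → {4,5,11} and {7,10}.
No further refinement is possible. Final partition (7 blocks): {0,1,2} | {4,5,11} | {8} | {9} | {3} | {6} | {7,10}.
The equivalence class containing 6 is {6}, of size 1.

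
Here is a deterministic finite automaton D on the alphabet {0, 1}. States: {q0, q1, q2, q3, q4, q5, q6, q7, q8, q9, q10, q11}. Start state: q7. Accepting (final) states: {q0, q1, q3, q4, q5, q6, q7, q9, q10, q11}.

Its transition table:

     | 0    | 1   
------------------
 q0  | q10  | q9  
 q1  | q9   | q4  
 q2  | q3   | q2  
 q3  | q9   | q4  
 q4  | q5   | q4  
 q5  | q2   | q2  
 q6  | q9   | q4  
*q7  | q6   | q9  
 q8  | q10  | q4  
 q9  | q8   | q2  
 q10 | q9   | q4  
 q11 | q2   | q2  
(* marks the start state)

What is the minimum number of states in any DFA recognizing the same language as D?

First remove the unreachable states {q0,q1,q11}; 9 states remain.
Start with accepting vs non-accepting: {q3,q4,q5,q6,q7,q9,q10} | {q2,q8}.
Refine {q3,q4,q5,q6,q7,q9,q10} on symbol 0: members go to different blocks, giving {q3,q4,q6,q7,q10} and {q5,q9}.
Split {q3,q4,q6,q7,q10} by δ(·,0) → {q3,q4,q6,q10} and {q7}.
Split {q2,q8} by δ(·,1) → {q2} and {q8}.
On input 0, block {q5,q9} splits into {q5} and {q9}.
Split {q3,q4,q6,q10} by δ(·,0) → {q3,q6,q10} and {q4}.
No further refinement is possible. Final partition (7 blocks): {q3,q6,q10} | {q2} | {q5} | {q7} | {q8} | {q9} | {q4}.

7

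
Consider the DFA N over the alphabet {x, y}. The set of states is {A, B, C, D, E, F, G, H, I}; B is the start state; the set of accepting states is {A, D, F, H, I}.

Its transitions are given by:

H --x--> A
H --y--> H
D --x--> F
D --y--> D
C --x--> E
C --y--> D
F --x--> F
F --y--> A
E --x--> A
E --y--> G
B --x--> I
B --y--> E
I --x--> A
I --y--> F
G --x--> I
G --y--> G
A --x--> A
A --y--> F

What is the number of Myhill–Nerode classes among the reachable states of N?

First remove the unreachable states {C,D,H}; 6 states remain.
Initial partition by acceptance: {A,F,I} | {B,E,G}.
Stable partition: {A,F,I} | {B,E,G} — 2 equivalence classes.

2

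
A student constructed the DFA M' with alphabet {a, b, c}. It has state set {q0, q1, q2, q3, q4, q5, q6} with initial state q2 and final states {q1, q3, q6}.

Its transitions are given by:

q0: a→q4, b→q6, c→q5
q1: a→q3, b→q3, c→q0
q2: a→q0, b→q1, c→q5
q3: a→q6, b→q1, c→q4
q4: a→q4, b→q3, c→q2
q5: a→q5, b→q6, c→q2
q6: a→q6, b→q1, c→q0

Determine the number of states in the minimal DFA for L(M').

2

All states are reachable from the start state.
P0 = {q1,q3,q6} | {q0,q2,q4,q5}.
Stable partition: {q1,q3,q6} | {q0,q2,q4,q5} — 2 equivalence classes.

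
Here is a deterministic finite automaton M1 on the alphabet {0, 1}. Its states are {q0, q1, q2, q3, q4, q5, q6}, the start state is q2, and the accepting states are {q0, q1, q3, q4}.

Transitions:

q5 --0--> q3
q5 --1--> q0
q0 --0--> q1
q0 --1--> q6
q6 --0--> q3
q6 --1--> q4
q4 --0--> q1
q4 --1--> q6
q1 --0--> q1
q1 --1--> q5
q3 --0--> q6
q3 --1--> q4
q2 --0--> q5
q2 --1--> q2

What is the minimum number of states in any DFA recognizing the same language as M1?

Every state is reachable, so we keep all 7.
P0 = {q0,q1,q3,q4} | {q2,q5,q6}.
Split {q0,q1,q3,q4} by δ(·,0) → {q0,q1,q4} and {q3}.
Refine {q2,q5,q6} on symbol 0: members go to different blocks, giving {q5,q6} and {q2}.
No further refinement is possible. Final partition (4 blocks): {q0,q1,q4} | {q5,q6} | {q3} | {q2}.

4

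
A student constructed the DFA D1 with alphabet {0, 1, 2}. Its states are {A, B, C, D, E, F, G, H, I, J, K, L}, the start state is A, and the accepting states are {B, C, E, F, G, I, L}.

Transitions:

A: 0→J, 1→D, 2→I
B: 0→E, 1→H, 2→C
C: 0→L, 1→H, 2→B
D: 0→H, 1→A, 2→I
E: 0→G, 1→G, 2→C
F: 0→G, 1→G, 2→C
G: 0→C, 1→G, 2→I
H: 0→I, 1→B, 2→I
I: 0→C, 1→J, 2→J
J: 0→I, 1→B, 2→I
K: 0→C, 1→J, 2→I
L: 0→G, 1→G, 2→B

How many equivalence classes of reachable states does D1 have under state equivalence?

6

States {F,K} cannot be reached from the start state, so discard them.
P0 = {B,C,E,G,I,L} | {A,D,H,J}.
Split {B,C,E,G,I,L} by δ(·,1) → {B,C,I} and {E,G,L}.
Refine {B,C,I} on symbol 0: members go to different blocks, giving {B,C} and {I}.
On input 0, block {A,D,H,J} splits into {A,D} and {H,J}.
Refine {E,G,L} on symbol 0: members go to different blocks, giving {E,L} and {G}.
No further refinement is possible. Final partition (6 blocks): {B,C} | {A,D} | {E,L} | {I} | {H,J} | {G}.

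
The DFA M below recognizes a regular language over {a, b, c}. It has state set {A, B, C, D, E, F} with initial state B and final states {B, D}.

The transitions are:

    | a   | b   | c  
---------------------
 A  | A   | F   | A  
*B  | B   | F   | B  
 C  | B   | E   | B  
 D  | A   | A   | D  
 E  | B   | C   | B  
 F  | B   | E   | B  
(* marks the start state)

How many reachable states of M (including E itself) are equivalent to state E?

States {A,D} cannot be reached from the start state, so discard them.
Start with accepting vs non-accepting: {B} | {C,E,F}.
Stable partition: {B} | {C,E,F} — 2 equivalence classes.
State E belongs to the block {C,E,F}, which has 3 states.

3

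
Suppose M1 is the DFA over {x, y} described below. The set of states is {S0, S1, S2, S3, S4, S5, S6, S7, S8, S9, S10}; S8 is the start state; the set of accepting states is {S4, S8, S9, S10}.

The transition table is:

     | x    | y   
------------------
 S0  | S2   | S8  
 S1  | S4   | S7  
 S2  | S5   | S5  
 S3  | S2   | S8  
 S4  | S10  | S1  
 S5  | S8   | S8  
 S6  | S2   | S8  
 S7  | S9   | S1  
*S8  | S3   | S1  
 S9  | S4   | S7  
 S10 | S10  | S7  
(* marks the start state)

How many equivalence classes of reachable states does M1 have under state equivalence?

First remove the unreachable states {S0,S6}; 9 states remain.
Start with accepting vs non-accepting: {S4,S8,S9,S10} | {S1,S2,S3,S5,S7}.
On input x, block {S4,S8,S9,S10} splits into {S4,S9,S10} and {S8}.
Refine {S1,S2,S3,S5,S7} on symbol x: members go to different blocks, giving {S1,S7} and {S2,S3} and {S5}.
Split {S2,S3} by δ(·,x) → {S2} and {S3}.
No further refinement is possible. Final partition (6 blocks): {S4,S9,S10} | {S1,S7} | {S8} | {S2} | {S5} | {S3}.

6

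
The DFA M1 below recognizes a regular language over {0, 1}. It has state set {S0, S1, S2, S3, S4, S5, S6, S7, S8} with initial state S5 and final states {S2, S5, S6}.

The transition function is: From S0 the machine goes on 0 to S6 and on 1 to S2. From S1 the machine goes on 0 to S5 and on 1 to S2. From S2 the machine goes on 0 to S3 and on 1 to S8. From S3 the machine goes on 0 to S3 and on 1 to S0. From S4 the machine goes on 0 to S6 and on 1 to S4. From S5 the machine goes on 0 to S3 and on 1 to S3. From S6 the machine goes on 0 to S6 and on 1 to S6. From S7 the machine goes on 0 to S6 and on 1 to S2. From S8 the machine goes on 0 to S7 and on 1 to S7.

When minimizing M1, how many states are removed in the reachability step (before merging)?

No path from S5 leads to S1, S4; the other 7 states are all reachable.

2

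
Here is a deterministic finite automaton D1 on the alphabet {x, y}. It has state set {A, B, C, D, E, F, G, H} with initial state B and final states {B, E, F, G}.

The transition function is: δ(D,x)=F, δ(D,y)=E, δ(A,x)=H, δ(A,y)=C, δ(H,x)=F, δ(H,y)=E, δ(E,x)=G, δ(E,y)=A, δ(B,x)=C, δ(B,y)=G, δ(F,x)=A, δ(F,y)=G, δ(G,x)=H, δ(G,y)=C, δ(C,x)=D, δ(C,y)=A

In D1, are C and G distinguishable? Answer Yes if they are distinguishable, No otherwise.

Yes

All states are reachable from the start state.
Start with accepting vs non-accepting: {B,E,F,G} | {A,C,D,H}.
On input x, block {B,E,F,G} splits into {B,F,G} and {E}.
Refine {B,F,G} on symbol y: members go to different blocks, giving {B,F} and {G}.
Refine {A,C,D,H} on symbol x: members go to different blocks, giving {A,C} and {D,H}.
No further refinement is possible. Final partition (5 blocks): {B,F} | {A,C} | {E} | {G} | {D,H}.
C and G end up in different blocks, so they are distinguishable. For instance, the string 'ε' is accepted from only G.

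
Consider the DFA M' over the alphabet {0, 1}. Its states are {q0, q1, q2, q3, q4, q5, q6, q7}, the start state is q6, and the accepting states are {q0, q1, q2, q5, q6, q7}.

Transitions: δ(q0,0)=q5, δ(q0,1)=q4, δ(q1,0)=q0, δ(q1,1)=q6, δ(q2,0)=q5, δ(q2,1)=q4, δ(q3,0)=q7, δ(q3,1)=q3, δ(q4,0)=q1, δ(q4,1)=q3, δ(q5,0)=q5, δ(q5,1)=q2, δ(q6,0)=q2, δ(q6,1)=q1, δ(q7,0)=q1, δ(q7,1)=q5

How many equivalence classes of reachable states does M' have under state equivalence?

6

Initial partition by acceptance: {q0,q1,q2,q5,q6,q7} | {q3,q4}.
Split {q0,q1,q2,q5,q6,q7} by δ(·,1) → {q1,q5,q6,q7} and {q0,q2}.
Refine {q1,q5,q6,q7} on symbol 0: members go to different blocks, giving {q1,q6} and {q5,q7}.
Refine {q3,q4} on symbol 0: members go to different blocks, giving {q3} and {q4}.
On input 0, block {q5,q7} splits into {q5} and {q7}.
No further refinement is possible. Final partition (6 blocks): {q1,q6} | {q3} | {q0,q2} | {q5} | {q4} | {q7}.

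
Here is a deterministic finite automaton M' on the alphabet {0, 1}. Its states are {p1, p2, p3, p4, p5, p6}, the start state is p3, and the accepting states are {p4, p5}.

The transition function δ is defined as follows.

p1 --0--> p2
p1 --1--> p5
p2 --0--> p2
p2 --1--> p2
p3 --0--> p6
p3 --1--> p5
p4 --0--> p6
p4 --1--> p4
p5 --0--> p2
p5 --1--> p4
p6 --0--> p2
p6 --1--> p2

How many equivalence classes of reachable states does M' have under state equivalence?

3

States {p1} cannot be reached from the start state, so discard them.
Initial partition by acceptance: {p4,p5} | {p2,p3,p6}.
Refine {p2,p3,p6} on symbol 1: members go to different blocks, giving {p2,p6} and {p3}.
No further refinement is possible. Final partition (3 blocks): {p4,p5} | {p2,p6} | {p3}.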